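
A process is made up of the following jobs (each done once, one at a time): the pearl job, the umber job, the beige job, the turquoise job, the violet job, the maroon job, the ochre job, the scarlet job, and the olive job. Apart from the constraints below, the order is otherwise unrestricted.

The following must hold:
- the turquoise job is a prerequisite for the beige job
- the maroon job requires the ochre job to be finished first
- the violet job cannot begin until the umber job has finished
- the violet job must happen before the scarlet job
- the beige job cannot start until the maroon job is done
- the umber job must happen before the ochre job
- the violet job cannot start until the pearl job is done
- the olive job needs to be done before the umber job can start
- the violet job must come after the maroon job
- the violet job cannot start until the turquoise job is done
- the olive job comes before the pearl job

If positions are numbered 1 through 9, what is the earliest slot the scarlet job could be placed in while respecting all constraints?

8

The jobs that are forced before the scarlet job, directly or transitively, are the pearl job, the umber job, the turquoise job, the violet job, the maroon job, the ochre job, the olive job. That's 7 jobs.
So at minimum 7 jobs come before the scarlet job, putting the scarlet job no earlier than position 8. That position is achievable by scheduling exactly those predecessors first.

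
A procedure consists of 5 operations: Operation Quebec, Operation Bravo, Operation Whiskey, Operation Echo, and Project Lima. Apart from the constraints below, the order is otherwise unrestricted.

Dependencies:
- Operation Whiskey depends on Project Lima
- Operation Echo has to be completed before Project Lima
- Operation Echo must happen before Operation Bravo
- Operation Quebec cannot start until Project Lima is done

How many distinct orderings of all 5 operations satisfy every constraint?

Only Operation Echo has no prerequisites, so it must go first.
Counting all ways to extend the partial order to a total order gives 8.

8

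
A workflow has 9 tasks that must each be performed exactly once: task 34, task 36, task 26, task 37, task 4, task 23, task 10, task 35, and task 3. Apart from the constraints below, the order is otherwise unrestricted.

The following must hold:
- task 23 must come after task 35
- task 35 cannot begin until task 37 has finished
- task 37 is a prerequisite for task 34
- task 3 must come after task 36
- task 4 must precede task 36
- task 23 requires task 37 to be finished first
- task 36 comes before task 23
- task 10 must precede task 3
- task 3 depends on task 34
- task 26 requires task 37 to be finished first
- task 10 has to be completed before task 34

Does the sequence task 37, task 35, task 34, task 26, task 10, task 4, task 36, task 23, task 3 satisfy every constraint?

No

Here task 10 comes after task 34.
But one of the constraints requires task 10 before task 34, so this ordering violates it.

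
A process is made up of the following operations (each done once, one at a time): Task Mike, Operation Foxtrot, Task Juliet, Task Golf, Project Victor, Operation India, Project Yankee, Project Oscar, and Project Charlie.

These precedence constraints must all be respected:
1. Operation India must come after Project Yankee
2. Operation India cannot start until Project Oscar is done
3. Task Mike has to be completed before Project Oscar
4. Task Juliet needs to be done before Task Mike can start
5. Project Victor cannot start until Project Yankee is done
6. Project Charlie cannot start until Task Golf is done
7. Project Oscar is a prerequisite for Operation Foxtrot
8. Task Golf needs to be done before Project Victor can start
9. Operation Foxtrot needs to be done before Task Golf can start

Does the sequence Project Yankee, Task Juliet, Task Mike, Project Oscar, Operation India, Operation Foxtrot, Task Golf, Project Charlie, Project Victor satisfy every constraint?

Every stated constraint is respected: Project Yankee sits at position 1, ahead of Project Victor at position 9, and each of the other listed pairs likewise has the predecessor earlier in the sequence.

Yes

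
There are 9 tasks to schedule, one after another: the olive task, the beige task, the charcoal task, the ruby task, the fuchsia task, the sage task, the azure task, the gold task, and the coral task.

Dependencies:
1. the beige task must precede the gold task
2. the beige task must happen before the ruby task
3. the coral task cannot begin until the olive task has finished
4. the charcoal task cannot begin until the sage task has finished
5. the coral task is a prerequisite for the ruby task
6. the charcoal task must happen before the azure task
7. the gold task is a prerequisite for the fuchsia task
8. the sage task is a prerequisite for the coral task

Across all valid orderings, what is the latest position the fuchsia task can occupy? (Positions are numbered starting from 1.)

9

Nothing depends on the fuchsia task, so it can be the final task, position 9.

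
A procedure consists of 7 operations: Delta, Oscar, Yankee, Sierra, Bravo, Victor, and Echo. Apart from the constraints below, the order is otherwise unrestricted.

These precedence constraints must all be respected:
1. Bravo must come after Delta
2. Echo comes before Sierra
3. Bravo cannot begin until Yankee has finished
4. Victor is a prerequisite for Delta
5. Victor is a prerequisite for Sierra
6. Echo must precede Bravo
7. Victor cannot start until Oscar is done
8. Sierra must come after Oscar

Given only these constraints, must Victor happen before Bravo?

Yes

Chaining the stated constraints: Victor → Delta → Bravo.
So Victor must precede Bravo in any valid ordering.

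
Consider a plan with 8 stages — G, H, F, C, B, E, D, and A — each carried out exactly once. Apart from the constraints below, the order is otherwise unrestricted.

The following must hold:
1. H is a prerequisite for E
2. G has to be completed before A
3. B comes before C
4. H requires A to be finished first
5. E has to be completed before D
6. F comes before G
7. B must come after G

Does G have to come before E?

Yes

There is a constraint chain G → A → H → E.
That forces G before E in every valid schedule.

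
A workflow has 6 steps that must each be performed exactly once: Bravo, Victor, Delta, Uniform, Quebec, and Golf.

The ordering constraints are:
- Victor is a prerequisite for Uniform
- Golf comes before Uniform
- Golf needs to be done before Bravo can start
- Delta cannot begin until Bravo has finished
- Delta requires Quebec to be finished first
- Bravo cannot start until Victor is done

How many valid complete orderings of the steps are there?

28

3 steps have no prerequisites (Victor, Quebec, Golf), so any of them could come first.
Enumerating by repeatedly choosing an available step (one whose prerequisites are all placed) gives 28 distinct complete orderings.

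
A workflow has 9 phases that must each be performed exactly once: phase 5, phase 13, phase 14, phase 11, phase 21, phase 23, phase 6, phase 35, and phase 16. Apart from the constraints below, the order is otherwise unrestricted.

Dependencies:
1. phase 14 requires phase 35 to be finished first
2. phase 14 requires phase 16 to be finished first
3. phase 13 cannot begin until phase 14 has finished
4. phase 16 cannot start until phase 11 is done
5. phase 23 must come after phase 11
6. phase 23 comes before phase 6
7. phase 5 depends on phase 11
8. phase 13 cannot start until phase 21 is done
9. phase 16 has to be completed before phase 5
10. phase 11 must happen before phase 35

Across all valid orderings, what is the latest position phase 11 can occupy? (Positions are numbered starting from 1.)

2

Following every chain forward from phase 11, the phases that must come later are phase 5, phase 13, phase 14, phase 23, phase 6, phase 35, phase 16 — 7 of them.
With 7 mandatory successors out of 9 phases total, the latest slot for phase 11 is 9−7 = 2, and it's reachable by doing all non-successors before phase 11.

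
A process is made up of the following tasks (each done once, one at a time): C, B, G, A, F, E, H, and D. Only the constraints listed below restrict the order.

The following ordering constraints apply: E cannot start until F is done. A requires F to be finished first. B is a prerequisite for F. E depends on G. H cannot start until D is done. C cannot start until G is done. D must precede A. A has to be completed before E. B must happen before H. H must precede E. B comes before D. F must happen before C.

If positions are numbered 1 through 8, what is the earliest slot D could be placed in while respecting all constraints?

Working backwards through the constraints from D, its only required predecessor is B.
With 1 mandatory predecessor, the earliest D can sit is position 1+1 = 2, and placing just that one first achieves it.

2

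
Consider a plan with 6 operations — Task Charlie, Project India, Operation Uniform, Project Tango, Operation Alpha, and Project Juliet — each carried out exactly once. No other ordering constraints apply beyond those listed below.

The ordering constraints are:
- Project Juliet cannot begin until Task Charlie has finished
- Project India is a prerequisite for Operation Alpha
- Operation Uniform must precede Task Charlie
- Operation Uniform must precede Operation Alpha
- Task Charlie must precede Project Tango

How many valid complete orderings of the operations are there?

The operations with no prerequisites are Project India, Operation Uniform; any of them can be placed first.
Enumerating by repeatedly choosing an available operation (one whose prerequisites are all placed) gives 28 distinct complete orderings.

28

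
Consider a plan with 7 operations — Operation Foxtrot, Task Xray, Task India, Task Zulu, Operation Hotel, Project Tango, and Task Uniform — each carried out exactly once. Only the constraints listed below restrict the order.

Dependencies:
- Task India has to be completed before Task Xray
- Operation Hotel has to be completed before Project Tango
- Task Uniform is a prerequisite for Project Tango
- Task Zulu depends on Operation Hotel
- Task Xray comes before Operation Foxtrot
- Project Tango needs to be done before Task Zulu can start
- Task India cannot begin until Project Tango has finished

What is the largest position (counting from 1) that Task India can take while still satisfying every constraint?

5

The operations that are forced after Task India, directly or by a chain of constraints, are Operation Foxtrot, Task Xray. That's 2 operations.
With 2 mandatory successors out of 7 operations total, the latest slot for Task India is 7−2 = 5, and it's reachable by doing all non-successors before Task India.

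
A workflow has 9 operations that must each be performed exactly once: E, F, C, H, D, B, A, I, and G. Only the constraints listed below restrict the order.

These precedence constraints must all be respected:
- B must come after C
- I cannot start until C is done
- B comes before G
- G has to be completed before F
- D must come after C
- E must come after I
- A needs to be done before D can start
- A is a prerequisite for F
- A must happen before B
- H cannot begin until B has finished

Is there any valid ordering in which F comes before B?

Following B → G → F, B must precede F in every valid ordering.
Hence F can never be scheduled before B.

No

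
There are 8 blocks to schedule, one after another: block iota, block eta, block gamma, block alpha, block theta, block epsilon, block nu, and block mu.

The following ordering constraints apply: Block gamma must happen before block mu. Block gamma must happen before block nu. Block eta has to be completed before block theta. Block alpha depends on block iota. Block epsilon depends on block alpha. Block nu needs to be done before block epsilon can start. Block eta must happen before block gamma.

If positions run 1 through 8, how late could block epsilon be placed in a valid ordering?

8

Block epsilon has no required successors, so nothing stops it from going last (position 8).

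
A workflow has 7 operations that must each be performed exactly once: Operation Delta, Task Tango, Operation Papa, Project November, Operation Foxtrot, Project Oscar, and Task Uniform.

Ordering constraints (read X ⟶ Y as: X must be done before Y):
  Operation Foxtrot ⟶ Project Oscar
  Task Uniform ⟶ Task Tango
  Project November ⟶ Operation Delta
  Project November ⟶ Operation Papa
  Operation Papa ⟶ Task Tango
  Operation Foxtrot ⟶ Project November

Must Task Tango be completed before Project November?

No

There is a chain Project November → Operation Papa → Task Tango, which puts Project November before Task Tango.
So Task Tango does not have to come before Project November — it cannot.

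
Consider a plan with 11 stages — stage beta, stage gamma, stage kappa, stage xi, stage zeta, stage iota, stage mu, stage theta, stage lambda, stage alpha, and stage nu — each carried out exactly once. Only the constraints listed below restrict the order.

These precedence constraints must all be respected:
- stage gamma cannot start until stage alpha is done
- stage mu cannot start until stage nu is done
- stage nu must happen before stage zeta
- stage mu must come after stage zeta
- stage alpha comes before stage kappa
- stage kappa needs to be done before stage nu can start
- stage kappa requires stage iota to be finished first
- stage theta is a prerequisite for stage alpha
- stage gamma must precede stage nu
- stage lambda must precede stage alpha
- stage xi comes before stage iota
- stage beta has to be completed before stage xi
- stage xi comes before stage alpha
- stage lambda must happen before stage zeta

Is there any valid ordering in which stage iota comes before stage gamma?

Nothing in the constraints forces stage gamma before stage iota — there is no chain from stage gamma to stage iota.
So a valid ordering placing stage iota earlier than stage gamma exists.

Yes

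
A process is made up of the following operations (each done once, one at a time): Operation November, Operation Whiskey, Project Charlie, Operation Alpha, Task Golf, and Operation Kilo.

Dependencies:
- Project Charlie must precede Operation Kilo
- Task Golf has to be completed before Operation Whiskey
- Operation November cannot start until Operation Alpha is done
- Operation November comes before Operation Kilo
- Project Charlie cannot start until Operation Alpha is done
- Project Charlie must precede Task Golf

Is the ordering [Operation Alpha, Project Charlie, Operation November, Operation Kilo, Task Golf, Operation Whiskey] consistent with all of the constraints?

Every stated constraint is respected: Project Charlie sits at position 2, ahead of Task Golf at position 5, and each of the other listed pairs likewise has the predecessor earlier in the sequence.

Yes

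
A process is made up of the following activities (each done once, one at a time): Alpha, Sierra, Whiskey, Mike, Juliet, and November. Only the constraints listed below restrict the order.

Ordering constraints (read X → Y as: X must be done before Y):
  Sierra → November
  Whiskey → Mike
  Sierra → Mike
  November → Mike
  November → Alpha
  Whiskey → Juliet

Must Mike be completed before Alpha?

No

Nothing in the constraints links Mike and Alpha; they are unordered relative to each other.
There exist valid orderings with Alpha before Mike, so Mike is not required to come first.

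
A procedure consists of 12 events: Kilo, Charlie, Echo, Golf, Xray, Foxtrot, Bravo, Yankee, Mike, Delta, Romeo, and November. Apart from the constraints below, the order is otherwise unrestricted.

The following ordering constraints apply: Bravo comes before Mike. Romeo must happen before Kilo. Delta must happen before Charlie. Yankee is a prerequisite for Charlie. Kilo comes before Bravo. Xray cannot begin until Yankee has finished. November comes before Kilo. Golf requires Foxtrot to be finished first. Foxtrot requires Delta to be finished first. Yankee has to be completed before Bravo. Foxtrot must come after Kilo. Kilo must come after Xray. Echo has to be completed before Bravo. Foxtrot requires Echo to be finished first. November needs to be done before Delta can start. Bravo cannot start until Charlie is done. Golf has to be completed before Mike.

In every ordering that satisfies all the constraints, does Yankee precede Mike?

Yes

There is a constraint chain Yankee → Bravo → Mike.
That forces Yankee before Mike in every valid schedule.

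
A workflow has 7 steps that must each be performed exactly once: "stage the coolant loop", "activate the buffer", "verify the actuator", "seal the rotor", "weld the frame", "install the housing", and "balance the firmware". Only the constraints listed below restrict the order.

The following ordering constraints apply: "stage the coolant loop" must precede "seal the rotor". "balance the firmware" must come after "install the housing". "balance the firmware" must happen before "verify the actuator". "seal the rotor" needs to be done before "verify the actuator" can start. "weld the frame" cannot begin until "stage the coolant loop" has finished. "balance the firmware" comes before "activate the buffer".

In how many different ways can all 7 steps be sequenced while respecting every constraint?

82

The steps with no prerequisites are "stage the coolant loop", "install the housing"; any of them can be placed first.
Systematically extending each partial ordering one step at a time and counting, there are 82 complete orderings.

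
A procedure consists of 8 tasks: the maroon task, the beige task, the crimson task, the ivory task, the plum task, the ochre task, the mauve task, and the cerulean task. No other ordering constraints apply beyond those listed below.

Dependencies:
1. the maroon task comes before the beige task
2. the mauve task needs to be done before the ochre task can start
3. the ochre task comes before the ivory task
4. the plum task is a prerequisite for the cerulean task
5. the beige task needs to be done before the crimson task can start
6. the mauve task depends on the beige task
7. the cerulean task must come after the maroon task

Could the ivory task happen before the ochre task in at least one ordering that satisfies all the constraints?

No

There is a dependency chain the ochre task → the ivory task, so the ivory task always comes after the ochre task.
Hence the ivory task can never be scheduled before the ochre task.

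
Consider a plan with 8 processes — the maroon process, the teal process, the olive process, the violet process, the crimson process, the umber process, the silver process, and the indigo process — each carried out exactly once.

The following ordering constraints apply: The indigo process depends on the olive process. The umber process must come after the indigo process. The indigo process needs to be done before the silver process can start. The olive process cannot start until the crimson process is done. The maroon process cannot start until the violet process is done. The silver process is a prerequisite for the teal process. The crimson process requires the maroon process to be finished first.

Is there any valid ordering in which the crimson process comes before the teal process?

Yes

The constraints force the crimson process before the teal process, so yes — every valid ordering has the crimson process earlier.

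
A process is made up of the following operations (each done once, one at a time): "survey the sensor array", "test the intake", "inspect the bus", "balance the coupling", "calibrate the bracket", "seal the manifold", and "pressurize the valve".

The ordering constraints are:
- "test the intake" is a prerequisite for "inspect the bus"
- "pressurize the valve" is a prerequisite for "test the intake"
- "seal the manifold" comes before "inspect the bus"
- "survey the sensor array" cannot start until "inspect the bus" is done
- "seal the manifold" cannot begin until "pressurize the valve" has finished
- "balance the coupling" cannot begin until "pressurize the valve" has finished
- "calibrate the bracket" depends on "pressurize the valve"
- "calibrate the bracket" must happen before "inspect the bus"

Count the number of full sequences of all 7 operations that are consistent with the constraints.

"pressurize the valve" is the only operation with nothing required before it, so every ordering starts there.
Counting all ways to extend the partial order to a total order gives 36.

36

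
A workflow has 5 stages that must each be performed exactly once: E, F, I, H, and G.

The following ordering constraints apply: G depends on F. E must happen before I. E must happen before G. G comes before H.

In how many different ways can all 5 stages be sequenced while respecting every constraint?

2 stages have no prerequisites (E, F), so any of them could come first.
Counting all ways to extend the partial order to a total order gives 7.

7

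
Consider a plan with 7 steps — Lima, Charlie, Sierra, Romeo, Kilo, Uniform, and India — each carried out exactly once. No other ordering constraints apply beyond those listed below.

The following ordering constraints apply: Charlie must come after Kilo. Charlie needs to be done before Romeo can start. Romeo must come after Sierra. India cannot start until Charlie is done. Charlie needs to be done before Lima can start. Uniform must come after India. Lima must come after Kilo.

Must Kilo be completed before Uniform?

Yes

Tracing the constraints gives a chain: Kilo → Charlie → India → Uniform.
That forces Kilo before Uniform in every valid schedule.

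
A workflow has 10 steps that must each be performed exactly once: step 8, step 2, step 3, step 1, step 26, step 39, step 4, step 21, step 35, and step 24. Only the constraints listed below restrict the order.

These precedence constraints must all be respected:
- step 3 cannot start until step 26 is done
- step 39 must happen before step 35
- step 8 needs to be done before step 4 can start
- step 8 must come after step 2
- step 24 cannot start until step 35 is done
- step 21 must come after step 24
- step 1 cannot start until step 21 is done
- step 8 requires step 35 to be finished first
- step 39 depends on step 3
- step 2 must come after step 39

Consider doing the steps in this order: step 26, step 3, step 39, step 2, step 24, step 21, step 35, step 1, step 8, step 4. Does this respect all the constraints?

Here step 35 comes after step 24.
That contradicts the constraint that step 35 must precede step 24.

No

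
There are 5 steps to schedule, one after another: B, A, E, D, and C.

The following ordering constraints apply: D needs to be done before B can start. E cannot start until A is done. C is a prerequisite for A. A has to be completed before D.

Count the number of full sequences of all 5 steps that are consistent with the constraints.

Only C has no prerequisites, so it must go first.
Counting all ways to extend the partial order to a total order gives 3.

3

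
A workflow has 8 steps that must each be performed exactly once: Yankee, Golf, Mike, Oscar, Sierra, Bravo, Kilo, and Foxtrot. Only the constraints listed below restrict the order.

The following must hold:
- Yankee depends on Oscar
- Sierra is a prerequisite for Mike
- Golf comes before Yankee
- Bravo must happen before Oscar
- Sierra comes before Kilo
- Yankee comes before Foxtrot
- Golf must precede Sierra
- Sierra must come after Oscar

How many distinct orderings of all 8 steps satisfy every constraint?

2 steps have no prerequisites (Golf, Bravo), so any of them could come first.
Counting all ways to extend the partial order to a total order gives 60.

60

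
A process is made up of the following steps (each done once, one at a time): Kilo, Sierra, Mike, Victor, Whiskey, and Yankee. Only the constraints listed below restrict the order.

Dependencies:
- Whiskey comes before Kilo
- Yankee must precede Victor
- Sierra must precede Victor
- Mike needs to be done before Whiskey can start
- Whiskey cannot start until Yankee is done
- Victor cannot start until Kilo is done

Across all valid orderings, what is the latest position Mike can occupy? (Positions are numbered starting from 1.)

The steps that are forced after Mike, directly or by a chain of constraints, are Kilo, Victor, Whiskey. That's 3 steps.
So at least 3 steps follow Mike, putting Mike no later than position 3. That position is achievable by scheduling everything else first.

3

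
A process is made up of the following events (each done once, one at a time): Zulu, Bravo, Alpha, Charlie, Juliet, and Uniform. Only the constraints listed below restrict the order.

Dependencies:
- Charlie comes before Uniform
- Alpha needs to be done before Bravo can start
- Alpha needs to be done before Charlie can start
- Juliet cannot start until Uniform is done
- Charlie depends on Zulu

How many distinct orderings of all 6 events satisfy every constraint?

2 events have no prerequisites (Zulu, Alpha), so any of them could come first.
Systematically extending each partial ordering one event at a time and counting, there are 9 complete orderings.

9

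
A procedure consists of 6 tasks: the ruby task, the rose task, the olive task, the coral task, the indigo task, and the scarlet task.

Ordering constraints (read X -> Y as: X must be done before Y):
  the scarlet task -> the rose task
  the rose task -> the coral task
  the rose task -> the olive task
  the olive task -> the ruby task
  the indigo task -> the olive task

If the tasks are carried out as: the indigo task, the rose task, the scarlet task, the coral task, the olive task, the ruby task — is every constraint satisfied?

No

In the proposed order, the rose task appears before the scarlet task.
But one of the constraints requires the scarlet task before the rose task, so this ordering violates it.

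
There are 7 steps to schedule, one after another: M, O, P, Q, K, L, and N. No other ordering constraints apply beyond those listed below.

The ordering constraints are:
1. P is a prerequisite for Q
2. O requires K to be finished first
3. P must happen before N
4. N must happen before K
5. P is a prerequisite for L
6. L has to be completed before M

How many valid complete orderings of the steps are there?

60

Only P has no prerequisites, so it must go first.
Counting all ways to extend the partial order to a total order gives 60.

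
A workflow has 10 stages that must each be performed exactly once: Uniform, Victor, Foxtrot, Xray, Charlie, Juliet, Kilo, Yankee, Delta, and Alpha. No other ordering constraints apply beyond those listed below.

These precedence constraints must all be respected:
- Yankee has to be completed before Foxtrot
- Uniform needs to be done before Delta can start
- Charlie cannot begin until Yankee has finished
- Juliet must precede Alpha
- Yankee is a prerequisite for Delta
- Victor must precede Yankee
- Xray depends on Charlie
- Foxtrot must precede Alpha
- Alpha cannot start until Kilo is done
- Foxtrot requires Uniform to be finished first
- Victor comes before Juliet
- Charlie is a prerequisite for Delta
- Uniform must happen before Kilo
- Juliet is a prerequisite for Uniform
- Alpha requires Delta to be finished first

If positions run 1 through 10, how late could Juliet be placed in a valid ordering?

Following every chain forward from Juliet, the stages that must come later are Uniform, Foxtrot, Kilo, Delta, Alpha — 5 of them.
With 5 mandatory successors out of 10 stages total, the latest slot for Juliet is 10−5 = 5, and it's reachable by doing all non-successors before Juliet.

5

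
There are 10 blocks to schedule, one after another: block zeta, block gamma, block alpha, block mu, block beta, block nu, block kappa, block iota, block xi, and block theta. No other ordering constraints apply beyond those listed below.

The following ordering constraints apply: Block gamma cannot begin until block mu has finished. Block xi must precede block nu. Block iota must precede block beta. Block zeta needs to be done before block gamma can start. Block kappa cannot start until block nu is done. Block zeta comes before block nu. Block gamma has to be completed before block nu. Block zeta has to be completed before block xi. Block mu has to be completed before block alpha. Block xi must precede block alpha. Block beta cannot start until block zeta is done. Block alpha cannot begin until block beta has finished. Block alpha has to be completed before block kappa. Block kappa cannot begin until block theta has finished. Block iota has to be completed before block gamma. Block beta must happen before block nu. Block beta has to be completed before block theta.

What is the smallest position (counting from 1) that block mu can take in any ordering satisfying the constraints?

Nothing is required before block mu; it can be the very first block.

1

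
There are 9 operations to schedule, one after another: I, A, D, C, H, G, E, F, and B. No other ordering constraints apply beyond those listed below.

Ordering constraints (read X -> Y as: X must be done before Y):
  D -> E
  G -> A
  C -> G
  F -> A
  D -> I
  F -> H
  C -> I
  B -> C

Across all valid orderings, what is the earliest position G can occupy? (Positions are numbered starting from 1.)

3

Every operation that must precede G has to come before it. Tracing all chains that end at G, those operations are: C, B — 2 in total.
With 2 mandatory predecessors, the earliest G can sit is position 2+1 = 3, and placing just those 2 first achieves it.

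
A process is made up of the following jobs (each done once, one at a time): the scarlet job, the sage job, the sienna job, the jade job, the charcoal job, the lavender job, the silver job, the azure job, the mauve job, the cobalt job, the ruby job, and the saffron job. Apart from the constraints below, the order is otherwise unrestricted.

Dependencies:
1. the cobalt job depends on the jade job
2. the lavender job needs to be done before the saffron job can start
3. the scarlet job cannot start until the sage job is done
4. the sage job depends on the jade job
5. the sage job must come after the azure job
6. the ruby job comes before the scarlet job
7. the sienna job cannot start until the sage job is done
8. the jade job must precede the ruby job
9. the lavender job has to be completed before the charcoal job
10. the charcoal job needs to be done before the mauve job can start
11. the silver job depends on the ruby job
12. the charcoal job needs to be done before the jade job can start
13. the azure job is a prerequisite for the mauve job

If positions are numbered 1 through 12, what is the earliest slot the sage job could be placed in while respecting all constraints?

The jobs that are forced before the sage job, directly or transitively, are the jade job, the charcoal job, the lavender job, the azure job. That's 4 jobs.
So at minimum 4 jobs come before the sage job, putting the sage job no earlier than position 5. That position is achievable by scheduling exactly those predecessors first.

5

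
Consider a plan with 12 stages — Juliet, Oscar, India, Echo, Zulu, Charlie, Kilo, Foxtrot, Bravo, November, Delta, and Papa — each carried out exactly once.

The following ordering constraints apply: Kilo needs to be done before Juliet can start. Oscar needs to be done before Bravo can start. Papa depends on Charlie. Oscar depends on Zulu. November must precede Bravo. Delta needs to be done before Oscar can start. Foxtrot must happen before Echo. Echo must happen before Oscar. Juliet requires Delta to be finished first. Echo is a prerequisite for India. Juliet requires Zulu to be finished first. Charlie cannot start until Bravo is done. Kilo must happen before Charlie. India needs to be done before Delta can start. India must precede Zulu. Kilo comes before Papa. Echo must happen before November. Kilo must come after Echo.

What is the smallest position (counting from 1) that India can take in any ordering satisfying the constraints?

Every stage that must precede India has to come before it. Tracing all chains that end at India, those stages are: Echo, Foxtrot — 2 in total.
So at minimum 2 stages come before India, putting India no earlier than position 3. That position is achievable by scheduling exactly those predecessors first.

3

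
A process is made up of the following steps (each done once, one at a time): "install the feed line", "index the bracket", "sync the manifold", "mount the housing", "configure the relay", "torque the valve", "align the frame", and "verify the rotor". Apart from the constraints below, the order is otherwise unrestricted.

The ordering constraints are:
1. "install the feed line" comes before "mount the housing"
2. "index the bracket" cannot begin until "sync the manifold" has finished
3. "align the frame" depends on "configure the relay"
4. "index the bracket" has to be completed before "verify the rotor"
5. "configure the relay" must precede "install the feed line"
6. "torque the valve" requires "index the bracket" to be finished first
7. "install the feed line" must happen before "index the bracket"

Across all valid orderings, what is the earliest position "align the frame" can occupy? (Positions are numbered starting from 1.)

2

Working backwards through the constraints from "align the frame", its only required predecessor is "configure the relay".
With 1 mandatory predecessor, the earliest "align the frame" can sit is position 1+1 = 2, and placing just that one first achieves it.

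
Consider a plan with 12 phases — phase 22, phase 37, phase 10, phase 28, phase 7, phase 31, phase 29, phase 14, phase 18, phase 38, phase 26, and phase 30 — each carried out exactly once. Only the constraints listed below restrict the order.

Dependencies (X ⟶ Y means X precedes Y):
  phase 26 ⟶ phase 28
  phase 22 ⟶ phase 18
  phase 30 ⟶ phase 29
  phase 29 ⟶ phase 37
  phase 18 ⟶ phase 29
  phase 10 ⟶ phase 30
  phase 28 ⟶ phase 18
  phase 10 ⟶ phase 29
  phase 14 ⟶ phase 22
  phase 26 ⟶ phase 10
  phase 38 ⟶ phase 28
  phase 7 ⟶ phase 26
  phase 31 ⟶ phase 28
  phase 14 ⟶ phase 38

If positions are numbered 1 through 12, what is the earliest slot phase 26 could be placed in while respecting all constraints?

2

Working backwards through the constraints from phase 26, its only required predecessor is phase 7.
With 1 mandatory predecessor, the earliest phase 26 can sit is position 1+1 = 2, and placing just that one first achieves it.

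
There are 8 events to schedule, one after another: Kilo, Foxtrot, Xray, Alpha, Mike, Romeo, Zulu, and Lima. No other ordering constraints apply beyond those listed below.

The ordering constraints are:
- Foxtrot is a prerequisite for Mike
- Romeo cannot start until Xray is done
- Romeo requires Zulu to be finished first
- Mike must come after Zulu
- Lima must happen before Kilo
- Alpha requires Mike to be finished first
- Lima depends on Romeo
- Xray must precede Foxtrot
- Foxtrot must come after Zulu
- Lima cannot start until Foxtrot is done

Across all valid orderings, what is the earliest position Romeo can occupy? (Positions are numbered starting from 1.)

The events that are forced before Romeo, directly or transitively, are Xray, Zulu. That's 2 events.
With 2 mandatory predecessors, the earliest Romeo can sit is position 2+1 = 3, and placing just those 2 first achieves it.

3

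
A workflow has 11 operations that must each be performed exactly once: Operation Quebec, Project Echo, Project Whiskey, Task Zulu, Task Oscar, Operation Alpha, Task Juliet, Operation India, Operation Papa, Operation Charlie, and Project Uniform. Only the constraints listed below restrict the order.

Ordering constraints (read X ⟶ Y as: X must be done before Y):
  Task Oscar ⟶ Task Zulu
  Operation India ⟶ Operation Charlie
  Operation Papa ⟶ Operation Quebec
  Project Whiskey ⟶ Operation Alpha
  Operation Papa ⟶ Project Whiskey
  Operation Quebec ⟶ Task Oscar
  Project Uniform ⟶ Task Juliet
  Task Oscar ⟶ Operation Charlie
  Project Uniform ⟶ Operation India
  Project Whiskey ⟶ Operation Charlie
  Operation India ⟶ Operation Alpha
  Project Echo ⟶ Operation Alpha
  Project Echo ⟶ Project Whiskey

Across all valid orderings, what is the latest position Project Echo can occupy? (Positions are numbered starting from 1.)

8

Every operation that must follow Project Echo has to come after it. Tracing all chains starting from Project Echo, those operations are: Project Whiskey, Operation Alpha, Operation Charlie — 3 in total.
So at least 3 operations follow Project Echo, putting Project Echo no later than position 8. That position is achievable by scheduling everything else first.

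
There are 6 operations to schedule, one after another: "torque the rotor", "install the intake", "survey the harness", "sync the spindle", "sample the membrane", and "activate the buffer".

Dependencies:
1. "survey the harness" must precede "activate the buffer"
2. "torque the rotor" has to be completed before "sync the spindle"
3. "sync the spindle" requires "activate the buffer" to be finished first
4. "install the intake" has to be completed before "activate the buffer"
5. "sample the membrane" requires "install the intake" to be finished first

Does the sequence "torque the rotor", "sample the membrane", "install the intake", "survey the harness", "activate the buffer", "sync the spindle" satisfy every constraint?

The sequence places "sample the membrane" ahead of "install the intake".
That contradicts the constraint that "install the intake" must precede "sample the membrane".

No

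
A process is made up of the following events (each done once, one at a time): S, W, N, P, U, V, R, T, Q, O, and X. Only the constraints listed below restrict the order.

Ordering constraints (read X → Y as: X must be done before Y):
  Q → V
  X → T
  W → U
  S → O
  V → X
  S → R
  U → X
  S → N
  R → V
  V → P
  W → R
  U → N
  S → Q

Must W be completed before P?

Yes

There is a constraint chain W → R → V → P.
That forces W before P in every valid schedule.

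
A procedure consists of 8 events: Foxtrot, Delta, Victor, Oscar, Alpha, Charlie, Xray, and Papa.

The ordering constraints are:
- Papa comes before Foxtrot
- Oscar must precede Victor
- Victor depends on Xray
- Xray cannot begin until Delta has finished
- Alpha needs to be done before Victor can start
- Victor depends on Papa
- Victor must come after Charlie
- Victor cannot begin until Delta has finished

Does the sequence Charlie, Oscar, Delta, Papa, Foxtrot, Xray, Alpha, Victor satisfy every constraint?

Every stated constraint is respected: Charlie sits at position 1, ahead of Victor at position 8, and each of the other listed pairs likewise has the predecessor earlier in the sequence.

Yes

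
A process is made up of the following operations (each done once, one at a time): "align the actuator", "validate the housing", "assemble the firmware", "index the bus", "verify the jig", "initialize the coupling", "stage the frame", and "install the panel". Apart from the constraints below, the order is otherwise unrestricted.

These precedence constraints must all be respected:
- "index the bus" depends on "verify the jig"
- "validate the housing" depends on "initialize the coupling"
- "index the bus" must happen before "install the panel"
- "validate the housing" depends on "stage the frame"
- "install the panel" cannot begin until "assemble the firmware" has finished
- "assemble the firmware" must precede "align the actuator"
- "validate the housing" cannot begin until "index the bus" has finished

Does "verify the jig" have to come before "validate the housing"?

Yes

There is a constraint chain "verify the jig" → "index the bus" → "validate the housing".
That forces "verify the jig" before "validate the housing" in every valid schedule.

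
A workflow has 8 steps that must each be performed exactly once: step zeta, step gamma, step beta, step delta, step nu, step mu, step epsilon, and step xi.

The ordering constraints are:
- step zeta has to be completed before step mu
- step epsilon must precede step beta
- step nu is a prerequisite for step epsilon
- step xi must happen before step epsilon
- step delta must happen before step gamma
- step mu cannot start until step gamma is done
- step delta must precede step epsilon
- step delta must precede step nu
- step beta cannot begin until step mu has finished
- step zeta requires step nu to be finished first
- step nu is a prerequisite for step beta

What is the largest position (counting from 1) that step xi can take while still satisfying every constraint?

Every step that must follow step xi has to come after it. Tracing all chains starting from step xi, those steps are: step beta, step epsilon — 2 in total.
With 2 mandatory successors out of 8 steps total, the latest slot for step xi is 8−2 = 6, and it's reachable by doing all non-successors before step xi.

6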